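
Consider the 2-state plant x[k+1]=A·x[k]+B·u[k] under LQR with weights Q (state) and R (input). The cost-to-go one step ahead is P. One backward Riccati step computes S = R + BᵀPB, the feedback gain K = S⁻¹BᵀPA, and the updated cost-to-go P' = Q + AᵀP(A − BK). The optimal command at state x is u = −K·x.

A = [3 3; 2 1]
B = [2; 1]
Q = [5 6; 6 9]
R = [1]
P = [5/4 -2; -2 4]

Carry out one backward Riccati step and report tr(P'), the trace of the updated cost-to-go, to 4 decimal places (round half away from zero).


BᵀP = [0.5000 0.0000]
S = R + BᵀPB = [1] + [1.0000] = [2.0000]
BᵀPA = [1.5000 1.5000]
K = S⁻¹·BᵀPA = [0.7500 0.7500]
A−BK = [1.5000 1.5000; 1.2500 0.2500]
AᵀP(A−BK) = [2.1250 0.1250; 0.1250 2.1250]
P' = Q + AᵀP(A−BK) = [7.1250 6.1250; 6.1250 11.1250]
tr(P') = 18.2500

18.2500


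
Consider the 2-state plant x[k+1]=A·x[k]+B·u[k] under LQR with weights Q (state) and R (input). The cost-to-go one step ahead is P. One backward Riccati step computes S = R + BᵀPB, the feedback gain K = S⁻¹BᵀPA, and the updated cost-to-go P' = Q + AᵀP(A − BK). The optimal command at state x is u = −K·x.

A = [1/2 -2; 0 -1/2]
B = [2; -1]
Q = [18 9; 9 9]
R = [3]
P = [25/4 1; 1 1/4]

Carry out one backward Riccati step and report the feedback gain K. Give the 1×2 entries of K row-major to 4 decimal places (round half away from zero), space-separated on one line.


BᵀP = [11.5000 1.7500]
S = R + BᵀPB = [3] + [21.2500] = [24.2500]
BᵀPA = [5.7500 -23.8750]
K = S⁻¹·BᵀPA = [0.2371 -0.9845]
A−BK = [0.0258 -0.0309; 0.2371 -1.4845]
AᵀP(A−BK) = [0.1991 -0.8389; -0.8389 3.5567]
P' = Q + AᵀP(A−BK) = [18.1991 8.1611; 8.1611 12.5567]
tr(P') = 30.7558

0.2371 -0.9845


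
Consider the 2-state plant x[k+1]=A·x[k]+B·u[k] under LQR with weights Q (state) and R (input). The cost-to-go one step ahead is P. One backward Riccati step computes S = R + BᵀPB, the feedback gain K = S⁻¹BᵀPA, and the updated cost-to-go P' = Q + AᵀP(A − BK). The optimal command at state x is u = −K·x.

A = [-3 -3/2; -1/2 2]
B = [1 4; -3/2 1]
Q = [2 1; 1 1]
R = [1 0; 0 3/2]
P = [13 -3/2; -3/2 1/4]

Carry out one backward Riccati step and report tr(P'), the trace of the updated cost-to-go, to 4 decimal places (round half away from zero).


4.3021

BᵀP = [15.2500 -1.8750; 50.5000 -5.7500]
S = R + BᵀPB = [1 0; 0 3/2] + [18.0625 59.1250; 59.1250 196.2500] = [19.0625 59.1250; 59.1250 197.7500]
BᵀPA = [-44.8125 -26.6250; -148.6250 -87.2500]
K = S⁻¹·BᵀPA = [-0.2710 -0.3887; -0.6705 -0.3250]
A−BK = [-0.0468 0.1887; -0.2360 1.7420]
AᵀP(A−BK) = [0.7572 0.4037; 0.4037 0.5449]
P' = Q + AᵀP(A−BK) = [2.7572 1.4037; 1.4037 1.5449]
tr(P') = 4.3021


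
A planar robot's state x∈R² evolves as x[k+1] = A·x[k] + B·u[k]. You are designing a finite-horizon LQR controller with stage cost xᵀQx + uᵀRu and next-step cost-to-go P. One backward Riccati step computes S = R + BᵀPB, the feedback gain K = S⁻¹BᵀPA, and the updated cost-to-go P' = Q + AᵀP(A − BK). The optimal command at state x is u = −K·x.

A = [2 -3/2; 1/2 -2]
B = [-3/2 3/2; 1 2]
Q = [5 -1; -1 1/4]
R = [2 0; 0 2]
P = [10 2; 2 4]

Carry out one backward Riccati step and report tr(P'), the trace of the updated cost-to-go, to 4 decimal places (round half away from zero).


BᵀP = [-13.0000 1.0000; 19.0000 11.0000]
S = R + BᵀPB = [2 0; 0 2] + [20.5000 -17.5000; -17.5000 50.5000] = [22.5000 -17.5000; -17.5000 52.5000]
BᵀPA = [-25.5000 17.5000; 43.5000 -50.5000]
K = S⁻¹·BᵀPA = [-0.6600 0.0400; 0.6086 -0.9486]
A−BK = [0.0971 -0.0171; -0.0571 -0.1429]
AᵀP(A−BK) = [1.6971 -1.2171; -1.2171 1.8971]
P' = Q + AᵀP(A−BK) = [6.6971 -2.2171; -2.2171 2.1471]
tr(P') = 8.8443

8.8443


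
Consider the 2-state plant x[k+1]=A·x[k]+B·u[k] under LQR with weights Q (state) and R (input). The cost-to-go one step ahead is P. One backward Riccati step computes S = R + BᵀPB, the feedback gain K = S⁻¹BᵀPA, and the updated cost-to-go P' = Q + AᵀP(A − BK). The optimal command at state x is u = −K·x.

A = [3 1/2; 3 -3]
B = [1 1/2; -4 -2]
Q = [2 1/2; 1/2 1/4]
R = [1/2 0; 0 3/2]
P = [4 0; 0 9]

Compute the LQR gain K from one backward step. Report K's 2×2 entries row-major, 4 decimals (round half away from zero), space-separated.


BᵀP = [4.0000 -36.0000; 2.0000 -18.0000]
S = R + BᵀPB = [1/2 0; 0 3/2] + [148.0000 74.0000; 74.0000 37.0000] = [148.5000 74.0000; 74.0000 38.5000]
BᵀPA = [-96.0000 110.0000; -48.0000 55.0000]
K = S⁻¹·BᵀPA = [-0.5969 0.6839; -0.0995 0.1140]
A−BK = [3.6466 -0.2409; 0.4135 -0.0363]
AᵀP(A−BK) = [54.9233 -3.8705; -3.8705 0.4974]
P' = Q + AᵀP(A−BK) = [56.9233 -3.3705; -3.3705 0.7474]
tr(P') = 57.6707

-0.5969 0.6839 -0.0995 0.1140


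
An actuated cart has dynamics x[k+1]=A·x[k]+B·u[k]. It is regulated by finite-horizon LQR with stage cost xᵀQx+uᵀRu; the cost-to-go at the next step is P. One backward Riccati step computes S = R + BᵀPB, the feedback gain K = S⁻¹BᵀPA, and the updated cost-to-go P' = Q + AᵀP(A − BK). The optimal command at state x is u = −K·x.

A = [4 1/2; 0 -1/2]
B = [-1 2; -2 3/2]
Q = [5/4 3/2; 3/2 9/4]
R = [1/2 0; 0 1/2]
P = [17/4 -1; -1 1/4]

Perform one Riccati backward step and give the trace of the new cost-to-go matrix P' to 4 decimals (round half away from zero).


BᵀP = [-2.2500 0.5000; 7.0000 -1.6250]
S = R + BᵀPB = [1/2 0; 0 1/2] + [1.2500 -3.7500; -3.7500 11.5625] = [1.7500 -3.7500; -3.7500 12.0625]
BᵀPA = [-9.0000 -1.3750; 28.0000 4.3125]
K = S⁻¹·BᵀPA = [-0.5055 -0.0588; 2.1641 0.3392]
A−BK = [-0.8337 -0.2373; -4.2572 -1.1264]
AᵀP(A−BK) = [2.8559 0.4723; 0.4723 0.0812]
P' = Q + AᵀP(A−BK) = [4.1059 1.9723; 1.9723 2.3312]
tr(P') = 6.4371

6.4371


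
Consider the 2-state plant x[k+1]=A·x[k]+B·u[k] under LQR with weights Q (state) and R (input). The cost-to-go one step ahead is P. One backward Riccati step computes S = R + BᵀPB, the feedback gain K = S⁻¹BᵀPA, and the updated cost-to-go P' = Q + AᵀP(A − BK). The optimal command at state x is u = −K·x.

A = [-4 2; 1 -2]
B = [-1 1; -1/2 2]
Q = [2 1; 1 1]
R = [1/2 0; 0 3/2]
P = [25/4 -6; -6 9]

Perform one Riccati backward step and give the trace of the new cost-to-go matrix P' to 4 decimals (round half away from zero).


35.6230

BᵀP = [-3.2500 1.5000; -5.7500 12.0000]
S = R + BᵀPB = [1/2 0; 0 3/2] + [2.5000 -0.2500; -0.2500 18.2500] = [3.0000 -0.2500; -0.2500 19.7500]
BᵀPA = [14.5000 -9.5000; 35.0000 -35.5000]
K = S⁻¹·BᵀPA = [4.9863 -3.3200; 1.8353 -1.8395]
A−BK = [-0.8490 0.5195; -0.1774 0.0190]
AᵀP(A−BK) = [20.4646 -15.4784; -15.4784 12.1584]
P' = Q + AᵀP(A−BK) = [22.4646 -14.4784; -14.4784 13.1584]
tr(P') = 35.6230


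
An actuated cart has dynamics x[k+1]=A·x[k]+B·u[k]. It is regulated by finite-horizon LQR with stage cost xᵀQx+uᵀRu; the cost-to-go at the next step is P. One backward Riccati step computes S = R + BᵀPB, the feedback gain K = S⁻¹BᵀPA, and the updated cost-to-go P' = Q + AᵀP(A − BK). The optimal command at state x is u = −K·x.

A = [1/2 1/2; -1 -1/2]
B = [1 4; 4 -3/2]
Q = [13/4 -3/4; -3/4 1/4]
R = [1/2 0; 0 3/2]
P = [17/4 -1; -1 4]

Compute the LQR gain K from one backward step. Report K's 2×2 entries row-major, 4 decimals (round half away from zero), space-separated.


-0.1851 -0.0717 0.1687 0.1404

BᵀP = [0.2500 15.0000; 18.5000 -10.0000]
S = R + BᵀPB = [1/2 0; 0 3/2] + [60.2500 -21.5000; -21.5000 89.0000] = [60.7500 -21.5000; -21.5000 90.5000]
BᵀPA = [-14.8750 -7.3750; 19.2500 14.2500]
K = S⁻¹·BᵀPA = [-0.1851 -0.0717; 0.1687 0.1404]
A−BK = [0.0103 0.0100; -0.0063 -0.0026]
AᵀP(A−BK) = [0.0606 0.0428; 0.0428 0.0327]
P' = Q + AᵀP(A−BK) = [3.3106 -0.7072; -0.7072 0.2827]
tr(P') = 3.5932


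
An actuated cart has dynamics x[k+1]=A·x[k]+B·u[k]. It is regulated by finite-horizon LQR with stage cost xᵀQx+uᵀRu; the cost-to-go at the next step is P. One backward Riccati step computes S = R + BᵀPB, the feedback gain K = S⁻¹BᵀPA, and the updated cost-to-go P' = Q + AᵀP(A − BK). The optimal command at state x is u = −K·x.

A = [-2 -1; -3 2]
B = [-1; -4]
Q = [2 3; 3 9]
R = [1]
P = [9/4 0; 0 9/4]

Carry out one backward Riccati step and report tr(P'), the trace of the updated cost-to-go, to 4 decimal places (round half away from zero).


BᵀP = [-2.2500 -9.0000]
S = R + BᵀPB = [1] + [38.2500] = [39.2500]
BᵀPA = [31.5000 -15.7500]
K = S⁻¹·BᵀPA = [0.8025 -0.4013]
A−BK = [-1.1975 -1.4013; 0.2102 0.3949]
AᵀP(A−BK) = [3.9697 3.6401; 3.6401 4.9299]
P' = Q + AᵀP(A−BK) = [5.9697 6.6401; 6.6401 13.9299]
tr(P') = 19.8997

19.8997


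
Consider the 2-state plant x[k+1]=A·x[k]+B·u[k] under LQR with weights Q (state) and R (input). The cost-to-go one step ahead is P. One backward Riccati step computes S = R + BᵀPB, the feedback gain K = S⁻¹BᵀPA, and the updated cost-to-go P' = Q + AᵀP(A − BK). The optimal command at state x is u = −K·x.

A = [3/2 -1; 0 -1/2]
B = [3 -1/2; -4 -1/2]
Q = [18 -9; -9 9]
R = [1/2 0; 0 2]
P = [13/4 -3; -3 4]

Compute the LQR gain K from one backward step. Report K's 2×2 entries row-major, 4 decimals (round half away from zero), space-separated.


0.1990 -0.0578 -0.2209 0.2028

BᵀP = [21.7500 -25.0000; -0.1250 -0.5000]
S = R + BᵀPB = [1/2 0; 0 2] + [165.2500 1.6250; 1.6250 0.3125] = [165.7500 1.6250; 1.6250 2.3125]
BᵀPA = [32.6250 -9.2500; -0.1875 0.3750]
K = S⁻¹·BᵀPA = [0.1990 -0.0578; -0.2209 0.2028]
A−BK = [0.7925 -0.7252; 0.6855 -0.6298]
AᵀP(A−BK) = [0.7788 -0.7014; -0.7014 0.6394]
P' = Q + AᵀP(A−BK) = [18.7788 -9.7014; -9.7014 9.6394]
tr(P') = 28.4181


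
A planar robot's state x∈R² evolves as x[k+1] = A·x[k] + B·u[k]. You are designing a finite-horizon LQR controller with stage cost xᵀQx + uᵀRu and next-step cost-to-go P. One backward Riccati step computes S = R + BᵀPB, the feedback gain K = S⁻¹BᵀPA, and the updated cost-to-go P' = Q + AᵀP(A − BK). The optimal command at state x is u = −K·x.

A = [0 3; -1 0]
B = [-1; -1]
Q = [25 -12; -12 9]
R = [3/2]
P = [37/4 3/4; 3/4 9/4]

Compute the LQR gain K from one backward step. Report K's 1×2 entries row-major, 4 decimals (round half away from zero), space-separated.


BᵀP = [-10.0000 -3.0000]
S = R + BᵀPB = [3/2] + [13.0000] = [14.5000]
BᵀPA = [3.0000 -30.0000]
K = S⁻¹·BᵀPA = [0.2069 -2.0690]
A−BK = [0.2069 0.9310; -0.7931 -2.0690]
AᵀP(A−BK) = [1.6293 3.9569; 3.9569 21.1810]
P' = Q + AᵀP(A−BK) = [26.6293 -8.0431; -8.0431 30.1810]
tr(P') = 56.8103

0.2069 -2.0690


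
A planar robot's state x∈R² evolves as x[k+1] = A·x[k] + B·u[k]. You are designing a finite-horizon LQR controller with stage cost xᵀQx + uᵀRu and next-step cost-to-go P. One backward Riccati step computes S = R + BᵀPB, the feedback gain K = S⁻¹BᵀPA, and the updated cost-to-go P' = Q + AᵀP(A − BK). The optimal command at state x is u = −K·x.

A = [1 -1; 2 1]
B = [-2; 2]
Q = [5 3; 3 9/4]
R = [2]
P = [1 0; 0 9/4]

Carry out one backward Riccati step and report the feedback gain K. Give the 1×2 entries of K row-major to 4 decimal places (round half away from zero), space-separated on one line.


BᵀP = [-2.0000 4.5000]
S = R + BᵀPB = [2] + [13.0000] = [15.0000]
BᵀPA = [7.0000 6.5000]
K = S⁻¹·BᵀPA = [0.4667 0.4333]
A−BK = [1.9333 -0.1333; 1.0667 0.1333]
AᵀP(A−BK) = [6.7333 0.4667; 0.4667 0.4333]
P' = Q + AᵀP(A−BK) = [11.7333 3.4667; 3.4667 2.6833]
tr(P') = 14.4167

0.4667 0.4333


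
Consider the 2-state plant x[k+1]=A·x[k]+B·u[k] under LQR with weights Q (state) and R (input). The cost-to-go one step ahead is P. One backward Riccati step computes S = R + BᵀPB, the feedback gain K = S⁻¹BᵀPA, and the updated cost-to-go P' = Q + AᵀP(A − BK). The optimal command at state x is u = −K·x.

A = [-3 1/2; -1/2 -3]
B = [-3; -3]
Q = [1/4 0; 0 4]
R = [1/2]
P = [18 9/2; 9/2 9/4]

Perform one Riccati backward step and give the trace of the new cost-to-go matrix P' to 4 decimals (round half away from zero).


17.3885

BᵀP = [-67.5000 -20.2500]
S = R + BᵀPB = [1/2] + [263.2500] = [263.7500]
BᵀPA = [212.6250 27.0000]
K = S⁻¹·BᵀPA = [0.8062 0.1024]
A−BK = [-0.5815 0.8071; 1.9185 -2.6929]
AᵀP(A−BK) = [4.6525 -6.0164; -6.0164 8.4860]
P' = Q + AᵀP(A−BK) = [4.9025 -6.0164; -6.0164 12.4860]
tr(P') = 17.3885


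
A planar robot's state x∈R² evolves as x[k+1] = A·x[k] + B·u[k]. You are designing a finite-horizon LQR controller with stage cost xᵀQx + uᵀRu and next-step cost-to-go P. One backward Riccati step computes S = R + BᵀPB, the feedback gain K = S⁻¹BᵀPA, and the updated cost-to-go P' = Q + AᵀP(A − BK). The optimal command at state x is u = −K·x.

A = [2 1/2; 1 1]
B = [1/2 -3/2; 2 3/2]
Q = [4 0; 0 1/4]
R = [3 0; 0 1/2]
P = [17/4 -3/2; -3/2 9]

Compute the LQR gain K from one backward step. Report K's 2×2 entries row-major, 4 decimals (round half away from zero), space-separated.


BᵀP = [-0.8750 17.2500; -8.6250 15.7500]
S = R + BᵀPB = [3 0; 0 1/2] + [34.0625 27.1875; 27.1875 36.5625] = [37.0625 27.1875; 27.1875 37.0625]
BᵀPA = [15.5000 16.8125; -1.5000 11.4375]
K = S⁻¹·BᵀPA = [0.9697 0.4920; -0.7518 -0.0523]
A−BK = [0.3874 0.1755; 0.1883 0.0945]
AᵀP(A−BK) = [3.8418 1.7956; 1.7956 0.8891]
P' = Q + AᵀP(A−BK) = [7.8418 1.7956; 1.7956 1.1391]
tr(P') = 8.9809

0.9697 0.4920 -0.7518 -0.0523


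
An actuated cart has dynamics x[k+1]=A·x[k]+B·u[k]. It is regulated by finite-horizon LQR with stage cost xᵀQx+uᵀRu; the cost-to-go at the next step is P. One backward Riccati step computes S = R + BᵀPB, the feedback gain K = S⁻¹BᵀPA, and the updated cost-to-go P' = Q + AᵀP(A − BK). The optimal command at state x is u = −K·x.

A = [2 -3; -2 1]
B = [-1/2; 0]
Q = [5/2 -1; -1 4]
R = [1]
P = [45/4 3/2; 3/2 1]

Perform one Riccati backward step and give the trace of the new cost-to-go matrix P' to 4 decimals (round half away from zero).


43.6148

BᵀP = [-5.6250 -0.7500]
S = R + BᵀPB = [1] + [2.8125] = [3.8125]
BᵀPA = [-9.7500 16.1250]
K = S⁻¹·BᵀPA = [-2.5574 4.2295]
A−BK = [0.7213 -0.8852; -2.0000 1.0000]
AᵀP(A−BK) = [12.0656 -16.2623; -16.2623 25.0492]
P' = Q + AᵀP(A−BK) = [14.5656 -17.2623; -17.2623 29.0492]
tr(P') = 43.6148


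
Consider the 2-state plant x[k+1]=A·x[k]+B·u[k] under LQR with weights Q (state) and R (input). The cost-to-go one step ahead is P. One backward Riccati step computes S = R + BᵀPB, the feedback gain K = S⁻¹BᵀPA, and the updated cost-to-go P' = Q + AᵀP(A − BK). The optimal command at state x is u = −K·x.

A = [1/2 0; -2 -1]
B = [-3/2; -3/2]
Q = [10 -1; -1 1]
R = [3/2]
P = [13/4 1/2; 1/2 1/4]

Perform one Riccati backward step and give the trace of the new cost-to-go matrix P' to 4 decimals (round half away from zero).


11.9264

BᵀP = [-5.6250 -1.1250]
S = R + BᵀPB = [3/2] + [10.1250] = [11.6250]
BᵀPA = [-0.5625 1.1250]
K = S⁻¹·BᵀPA = [-0.0484 0.0968]
A−BK = [0.4274 0.1452; -2.0726 -0.8548]
AᵀP(A−BK) = [0.7853 0.3044; 0.3044 0.1411]
P' = Q + AᵀP(A−BK) = [10.7853 -0.6956; -0.6956 1.1411]
tr(P') = 11.9264


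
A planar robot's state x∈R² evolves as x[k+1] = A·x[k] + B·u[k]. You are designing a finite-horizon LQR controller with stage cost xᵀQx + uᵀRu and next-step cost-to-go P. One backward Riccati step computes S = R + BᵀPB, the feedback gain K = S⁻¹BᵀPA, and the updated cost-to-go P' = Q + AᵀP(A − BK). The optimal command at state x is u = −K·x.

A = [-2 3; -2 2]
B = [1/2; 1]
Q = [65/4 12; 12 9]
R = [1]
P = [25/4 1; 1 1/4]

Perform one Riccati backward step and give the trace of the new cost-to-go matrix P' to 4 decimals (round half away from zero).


BᵀP = [4.1250 0.7500]
S = R + BᵀPB = [1] + [2.8125] = [3.8125]
BᵀPA = [-9.7500 13.8750]
K = S⁻¹·BᵀPA = [-2.5574 3.6393]
A−BK = [-0.7213 1.1803; 0.5574 -1.6393]
AᵀP(A−BK) = [9.0656 -13.0164; -13.0164 18.7541]
P' = Q + AᵀP(A−BK) = [25.3156 -1.0164; -1.0164 27.7541]
tr(P') = 53.0697

53.0697


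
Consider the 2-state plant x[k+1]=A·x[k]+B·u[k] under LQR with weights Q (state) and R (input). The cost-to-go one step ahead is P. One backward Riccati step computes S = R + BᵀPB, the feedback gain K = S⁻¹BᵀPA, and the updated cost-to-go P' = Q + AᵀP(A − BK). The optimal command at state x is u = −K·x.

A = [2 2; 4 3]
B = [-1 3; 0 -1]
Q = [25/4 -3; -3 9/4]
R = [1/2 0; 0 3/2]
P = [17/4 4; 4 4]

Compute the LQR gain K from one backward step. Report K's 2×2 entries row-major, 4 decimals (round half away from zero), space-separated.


-2.9420 -2.4203 1.2029 1.0290

BᵀP = [-4.2500 -4.0000; 8.7500 8.0000]
S = R + BᵀPB = [1/2 0; 0 3/2] + [4.2500 -8.7500; -8.7500 18.2500] = [4.7500 -8.7500; -8.7500 19.7500]
BᵀPA = [-24.5000 -20.5000; 49.5000 41.5000]
K = S⁻¹·BᵀPA = [-2.9420 -2.4203; 1.2029 1.0290]
A−BK = [-4.5507 -3.5072; 5.2029 4.0290]
AᵀP(A−BK) = [13.3768 10.7681; 10.7681 8.6812]
P' = Q + AᵀP(A−BK) = [19.6268 7.7681; 7.7681 10.9312]
tr(P') = 30.5580


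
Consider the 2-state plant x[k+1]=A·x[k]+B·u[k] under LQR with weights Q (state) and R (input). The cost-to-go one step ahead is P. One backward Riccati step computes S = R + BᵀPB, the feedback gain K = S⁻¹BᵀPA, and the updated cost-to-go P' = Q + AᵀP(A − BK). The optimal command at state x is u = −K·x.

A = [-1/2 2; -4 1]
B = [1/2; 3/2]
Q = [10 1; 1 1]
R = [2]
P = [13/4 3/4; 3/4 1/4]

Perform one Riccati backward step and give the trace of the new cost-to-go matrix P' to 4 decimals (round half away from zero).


22.1285

BᵀP = [2.7500 0.7500]
S = R + BᵀPB = [2] + [2.5000] = [4.5000]
BᵀPA = [-4.3750 6.2500]
K = S⁻¹·BᵀPA = [-0.9722 1.3889]
A−BK = [-0.0139 1.3056; -2.5417 -1.0833]
AᵀP(A−BK) = [3.5590 -4.5486; -4.5486 7.5694]
P' = Q + AᵀP(A−BK) = [13.5590 -3.5486; -3.5486 8.5694]
tr(P') = 22.1285


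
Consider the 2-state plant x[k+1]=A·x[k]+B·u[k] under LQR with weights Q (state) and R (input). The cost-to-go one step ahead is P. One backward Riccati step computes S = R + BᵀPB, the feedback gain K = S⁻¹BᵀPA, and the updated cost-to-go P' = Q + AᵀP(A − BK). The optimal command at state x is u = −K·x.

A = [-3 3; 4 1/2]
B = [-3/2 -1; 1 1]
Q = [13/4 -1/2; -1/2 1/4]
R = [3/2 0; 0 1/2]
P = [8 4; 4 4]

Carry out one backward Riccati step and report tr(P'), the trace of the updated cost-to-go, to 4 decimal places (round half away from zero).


41.3571

BᵀP = [-8.0000 -2.0000; -4.0000 0.0000]
S = R + BᵀPB = [3/2 0; 0 1/2] + [10.0000 6.0000; 6.0000 4.0000] = [11.5000 6.0000; 6.0000 4.5000]
BᵀPA = [16.0000 -25.0000; 12.0000 -12.0000]
K = S⁻¹·BᵀPA = [0.0000 -2.5714; 2.6667 0.7619]
A−BK = [-0.3333 -0.0952; 1.3333 2.3095]
AᵀP(A−BK) = [8.0000 10.0000; 10.0000 29.8571]
P' = Q + AᵀP(A−BK) = [11.2500 9.5000; 9.5000 30.1071]
tr(P') = 41.3571


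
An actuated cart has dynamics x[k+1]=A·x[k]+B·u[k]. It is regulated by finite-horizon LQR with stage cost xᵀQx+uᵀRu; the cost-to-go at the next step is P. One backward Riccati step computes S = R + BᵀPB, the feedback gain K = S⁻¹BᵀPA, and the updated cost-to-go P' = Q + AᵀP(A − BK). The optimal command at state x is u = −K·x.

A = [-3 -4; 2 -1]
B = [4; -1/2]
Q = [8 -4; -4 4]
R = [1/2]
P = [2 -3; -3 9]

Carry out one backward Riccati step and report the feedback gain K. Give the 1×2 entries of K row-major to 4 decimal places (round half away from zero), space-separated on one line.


BᵀP = [9.5000 -16.5000]
S = R + BᵀPB = [1/2] + [46.2500] = [46.7500]
BᵀPA = [-61.5000 -21.5000]
K = S⁻¹·BᵀPA = [-1.3155 -0.4599]
A−BK = [2.2620 -2.1604; 1.3422 -1.2299]
AᵀP(A−BK) = [9.0963 -7.2834; -7.2834 7.1123]
P' = Q + AᵀP(A−BK) = [17.0963 -11.2834; -11.2834 11.1123]
tr(P') = 28.2086

-1.3155 -0.4599


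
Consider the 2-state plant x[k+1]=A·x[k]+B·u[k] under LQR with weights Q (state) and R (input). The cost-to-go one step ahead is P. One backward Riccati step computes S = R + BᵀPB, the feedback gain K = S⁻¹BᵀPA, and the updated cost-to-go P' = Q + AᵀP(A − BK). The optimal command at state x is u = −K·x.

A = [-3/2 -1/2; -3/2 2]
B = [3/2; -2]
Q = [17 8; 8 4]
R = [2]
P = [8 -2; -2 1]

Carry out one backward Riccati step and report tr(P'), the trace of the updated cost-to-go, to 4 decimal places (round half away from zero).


BᵀP = [16.0000 -5.0000]
S = R + BᵀPB = [2] + [34.0000] = [36.0000]
BᵀPA = [-16.5000 -18.0000]
K = S⁻¹·BᵀPA = [-0.4583 -0.5000]
A−BK = [-0.8125 0.2500; -2.4167 1.0000]
AᵀP(A−BK) = [3.6875 -0.7500; -0.7500 1.0000]
P' = Q + AᵀP(A−BK) = [20.6875 7.2500; 7.2500 5.0000]
tr(P') = 25.6875

25.6875


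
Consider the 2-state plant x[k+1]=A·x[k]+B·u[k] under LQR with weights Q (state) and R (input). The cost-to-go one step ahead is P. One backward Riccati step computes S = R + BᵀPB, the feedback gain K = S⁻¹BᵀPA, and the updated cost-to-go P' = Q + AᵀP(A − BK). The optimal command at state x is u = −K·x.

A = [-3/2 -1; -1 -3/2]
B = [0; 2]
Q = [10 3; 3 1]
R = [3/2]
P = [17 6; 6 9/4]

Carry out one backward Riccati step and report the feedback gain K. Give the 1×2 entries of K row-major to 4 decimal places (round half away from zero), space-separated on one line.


-2.1429 -1.7857

BᵀP = [12.0000 4.5000]
S = R + BᵀPB = [3/2] + [9.0000] = [10.5000]
BᵀPA = [-22.5000 -18.7500]
K = S⁻¹·BᵀPA = [-2.1429 -1.7857]
A−BK = [-1.5000 -1.0000; 3.2857 2.0714]
AᵀP(A−BK) = [10.2857 8.1964; 8.1964 6.5804]
P' = Q + AᵀP(A−BK) = [20.2857 11.1964; 11.1964 7.5804]
tr(P') = 27.8661


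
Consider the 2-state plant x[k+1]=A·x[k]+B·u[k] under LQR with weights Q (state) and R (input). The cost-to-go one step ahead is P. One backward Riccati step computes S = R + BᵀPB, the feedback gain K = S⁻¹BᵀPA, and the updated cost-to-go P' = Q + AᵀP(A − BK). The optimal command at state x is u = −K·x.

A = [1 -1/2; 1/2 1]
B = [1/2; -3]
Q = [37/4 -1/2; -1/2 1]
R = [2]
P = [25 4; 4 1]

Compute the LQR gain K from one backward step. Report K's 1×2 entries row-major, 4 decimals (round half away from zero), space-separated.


0.0000 -0.2381

BᵀP = [0.5000 -1.0000]
S = R + BᵀPB = [2] + [3.2500] = [5.2500]
BᵀPA = [0.0000 -1.2500]
K = S⁻¹·BᵀPA = [0.0000 -0.2381]
A−BK = [1.0000 -0.3810; 0.5000 0.2857]
AᵀP(A−BK) = [29.2500 -9.0000; -9.0000 2.9524]
P' = Q + AᵀP(A−BK) = [38.5000 -9.5000; -9.5000 3.9524]
tr(P') = 42.4524


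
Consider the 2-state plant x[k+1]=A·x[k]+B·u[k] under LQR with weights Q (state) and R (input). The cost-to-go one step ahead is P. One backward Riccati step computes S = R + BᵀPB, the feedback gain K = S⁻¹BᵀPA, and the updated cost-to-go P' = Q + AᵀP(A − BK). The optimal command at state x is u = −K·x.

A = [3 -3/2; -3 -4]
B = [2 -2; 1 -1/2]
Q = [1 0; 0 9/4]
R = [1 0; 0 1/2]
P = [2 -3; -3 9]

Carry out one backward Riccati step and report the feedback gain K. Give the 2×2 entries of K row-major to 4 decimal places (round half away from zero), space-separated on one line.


-4.3385 -4.4308 -5.7231 -3.7385

BᵀP = [1.0000 3.0000; -2.5000 1.5000]
S = R + BᵀPB = [1 0; 0 1/2] + [5.0000 -3.5000; -3.5000 4.2500] = [6.0000 -3.5000; -3.5000 4.7500]
BᵀPA = [-6.0000 -13.5000; -12.0000 -2.2500]
K = S⁻¹·BᵀPA = [-4.3385 -4.4308; -5.7231 -3.7385]
A−BK = [0.2308 -0.1154; -1.5231 -1.4385]
AᵀP(A−BK) = [58.2923 50.0538; 50.0538 44.2731]
P' = Q + AᵀP(A−BK) = [59.2923 50.0538; 50.0538 46.5231]
tr(P') = 105.8154


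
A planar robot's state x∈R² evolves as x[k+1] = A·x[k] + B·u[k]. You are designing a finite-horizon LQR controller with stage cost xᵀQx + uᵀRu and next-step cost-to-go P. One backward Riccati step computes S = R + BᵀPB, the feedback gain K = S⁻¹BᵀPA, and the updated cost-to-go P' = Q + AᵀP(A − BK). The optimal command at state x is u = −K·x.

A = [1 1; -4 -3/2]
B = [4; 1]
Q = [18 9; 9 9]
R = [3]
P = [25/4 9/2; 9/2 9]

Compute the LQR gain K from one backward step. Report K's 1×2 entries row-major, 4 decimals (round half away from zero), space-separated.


BᵀP = [29.5000 27.0000]
S = R + BᵀPB = [3] + [145.0000] = [148.0000]
BᵀPA = [-78.5000 -11.0000]
K = S⁻¹·BᵀPA = [-0.5304 -0.0743]
A−BK = [3.1216 1.2973; -3.4696 -1.4257]
AᵀP(A−BK) = [72.6132 29.6655; 29.6655 12.1824]
P' = Q + AᵀP(A−BK) = [90.6132 38.6655; 38.6655 21.1824]
tr(P') = 111.7956

-0.5304 -0.0743


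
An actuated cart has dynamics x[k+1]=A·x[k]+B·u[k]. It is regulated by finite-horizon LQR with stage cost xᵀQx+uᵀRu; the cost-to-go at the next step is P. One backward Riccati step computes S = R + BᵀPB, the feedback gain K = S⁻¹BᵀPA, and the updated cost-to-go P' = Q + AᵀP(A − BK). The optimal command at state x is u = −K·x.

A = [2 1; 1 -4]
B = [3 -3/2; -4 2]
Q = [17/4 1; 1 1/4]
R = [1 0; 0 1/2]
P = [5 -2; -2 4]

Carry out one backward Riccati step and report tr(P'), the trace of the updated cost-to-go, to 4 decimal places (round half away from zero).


BᵀP = [23.0000 -22.0000; -11.5000 11.0000]
S = R + BᵀPB = [1 0; 0 1/2] + [157.0000 -78.5000; -78.5000 39.2500] = [158.0000 -78.5000; -78.5000 39.7500]
BᵀPA = [24.0000 111.0000; -12.0000 -55.5000]
K = S⁻¹·BᵀPA = [0.1015 0.4693; -0.1015 -0.4693]
A−BK = [1.5433 -1.1121; 1.6089 -1.1839]
AᵀP(A−BK) = [12.3467 -8.8964; -8.8964 6.8541]
P' = Q + AᵀP(A−BK) = [16.5967 -7.8964; -7.8964 7.1041]
tr(P') = 23.7008

23.7008


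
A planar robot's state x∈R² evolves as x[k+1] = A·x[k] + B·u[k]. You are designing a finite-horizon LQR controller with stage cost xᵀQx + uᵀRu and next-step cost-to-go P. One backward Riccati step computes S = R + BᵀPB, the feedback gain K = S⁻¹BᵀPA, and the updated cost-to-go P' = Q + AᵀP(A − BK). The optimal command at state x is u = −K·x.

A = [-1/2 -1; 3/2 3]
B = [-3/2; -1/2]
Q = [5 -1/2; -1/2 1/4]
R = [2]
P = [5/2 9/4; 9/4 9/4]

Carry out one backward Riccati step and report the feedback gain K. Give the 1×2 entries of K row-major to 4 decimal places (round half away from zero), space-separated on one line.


BᵀP = [-4.8750 -4.5000]
S = R + BᵀPB = [2] + [9.5625] = [11.5625]
BᵀPA = [-4.3125 -8.6250]
K = S⁻¹·BᵀPA = [-0.3730 -0.7459]
A−BK = [-1.0595 -2.1189; 1.3135 2.6270]
AᵀP(A−BK) = [0.7041 1.4081; 1.4081 2.8162]
P' = Q + AᵀP(A−BK) = [5.7041 0.9081; 0.9081 3.0662]
tr(P') = 8.7703

-0.3730 -0.7459


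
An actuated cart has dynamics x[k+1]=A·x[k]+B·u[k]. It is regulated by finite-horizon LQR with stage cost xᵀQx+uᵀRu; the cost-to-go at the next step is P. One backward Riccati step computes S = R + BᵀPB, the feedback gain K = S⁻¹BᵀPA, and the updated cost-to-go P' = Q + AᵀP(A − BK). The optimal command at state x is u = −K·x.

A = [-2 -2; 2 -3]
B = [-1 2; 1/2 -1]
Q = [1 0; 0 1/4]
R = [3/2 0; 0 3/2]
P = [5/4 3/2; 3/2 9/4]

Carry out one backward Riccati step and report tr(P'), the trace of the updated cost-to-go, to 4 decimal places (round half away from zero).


39.0255

BᵀP = [-0.5000 -0.3750; 1.0000 0.7500]
S = R + BᵀPB = [3/2 0; 0 3/2] + [0.3125 -0.6250; -0.6250 1.2500] = [1.8125 -0.6250; -0.6250 2.7500]
BᵀPA = [0.2500 2.1250; -0.5000 -4.2500]
K = S⁻¹·BᵀPA = [0.0816 0.6939; -0.1633 -1.3878]
A−BK = [-1.5918 1.4694; 1.7959 -4.7347]
AᵀP(A−BK) = [1.8980 -6.3673; -6.3673 35.8776]
P' = Q + AᵀP(A−BK) = [2.8980 -6.3673; -6.3673 36.1276]
tr(P') = 39.0255


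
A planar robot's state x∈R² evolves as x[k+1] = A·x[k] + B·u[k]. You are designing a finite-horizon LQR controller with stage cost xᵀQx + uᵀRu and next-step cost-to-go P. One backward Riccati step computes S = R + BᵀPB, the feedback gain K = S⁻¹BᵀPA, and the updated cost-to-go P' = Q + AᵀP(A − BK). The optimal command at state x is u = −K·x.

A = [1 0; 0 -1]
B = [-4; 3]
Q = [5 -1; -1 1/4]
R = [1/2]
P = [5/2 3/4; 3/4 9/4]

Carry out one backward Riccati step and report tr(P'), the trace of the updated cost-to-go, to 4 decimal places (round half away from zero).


BᵀP = [-7.7500 3.7500]
S = R + BᵀPB = [1/2] + [42.2500] = [42.7500]
BᵀPA = [-7.7500 -3.7500]
K = S⁻¹·BᵀPA = [-0.1813 -0.0877]
A−BK = [0.2749 -0.3509; 0.5439 -0.7368]
AᵀP(A−BK) = [1.0950 -1.4298; -1.4298 1.9211]
P' = Q + AᵀP(A−BK) = [6.0950 -2.4298; -2.4298 2.1711]
tr(P') = 8.2661

8.2661


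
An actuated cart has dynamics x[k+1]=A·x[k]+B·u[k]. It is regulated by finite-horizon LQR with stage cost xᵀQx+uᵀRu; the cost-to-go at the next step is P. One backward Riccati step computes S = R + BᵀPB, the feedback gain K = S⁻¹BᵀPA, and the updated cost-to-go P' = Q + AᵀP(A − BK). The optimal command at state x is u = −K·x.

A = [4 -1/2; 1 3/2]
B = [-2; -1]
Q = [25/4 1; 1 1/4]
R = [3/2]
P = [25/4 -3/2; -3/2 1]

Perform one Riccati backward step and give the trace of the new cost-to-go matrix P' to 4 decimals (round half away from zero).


16.1555

BᵀP = [-11.0000 2.0000]
S = R + BᵀPB = [3/2] + [20.0000] = [21.5000]
BᵀPA = [-42.0000 8.5000]
K = S⁻¹·BᵀPA = [-1.9535 0.3953]
A−BK = [0.0930 0.2907; -0.9535 1.8953]
AᵀP(A−BK) = [6.9535 -2.6453; -2.6453 2.7020]
P' = Q + AᵀP(A−BK) = [13.2035 -1.6453; -1.6453 2.9520]
tr(P') = 16.1555


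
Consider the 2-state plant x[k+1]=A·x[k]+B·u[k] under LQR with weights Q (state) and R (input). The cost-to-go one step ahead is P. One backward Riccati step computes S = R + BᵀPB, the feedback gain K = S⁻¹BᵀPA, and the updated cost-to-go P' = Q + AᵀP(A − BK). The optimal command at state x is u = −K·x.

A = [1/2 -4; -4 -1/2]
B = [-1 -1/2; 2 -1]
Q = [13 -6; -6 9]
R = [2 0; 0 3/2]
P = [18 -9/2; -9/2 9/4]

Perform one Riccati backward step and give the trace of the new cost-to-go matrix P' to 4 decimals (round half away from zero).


BᵀP = [-27.0000 9.0000; -4.5000 0.0000]
S = R + BᵀPB = [2 0; 0 3/2] + [45.0000 4.5000; 4.5000 2.2500] = [47.0000 4.5000; 4.5000 3.7500]
BᵀPA = [-49.5000 103.5000; -2.2500 18.0000]
K = S⁻¹·BᵀPA = [-1.1250 1.9688; 0.7500 2.4375]
A−BK = [-0.2500 -0.8125; -1.0000 -2.0000]
AᵀP(A−BK) = [4.5000 0.5625; 0.5625 22.9219]
P' = Q + AᵀP(A−BK) = [17.5000 -5.4375; -5.4375 31.9219]
tr(P') = 49.4219

49.4219


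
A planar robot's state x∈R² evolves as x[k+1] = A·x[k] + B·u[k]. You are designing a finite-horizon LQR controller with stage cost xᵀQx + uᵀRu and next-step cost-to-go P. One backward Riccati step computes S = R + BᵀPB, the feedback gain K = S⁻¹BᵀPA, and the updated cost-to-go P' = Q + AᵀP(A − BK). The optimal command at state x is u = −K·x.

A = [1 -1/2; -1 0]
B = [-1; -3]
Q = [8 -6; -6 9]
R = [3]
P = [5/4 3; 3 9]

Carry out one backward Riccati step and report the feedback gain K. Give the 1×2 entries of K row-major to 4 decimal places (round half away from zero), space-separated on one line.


0.1913 0.0496

BᵀP = [-10.2500 -30.0000]
S = R + BᵀPB = [3] + [100.2500] = [103.2500]
BᵀPA = [19.7500 5.1250]
K = S⁻¹·BᵀPA = [0.1913 0.0496]
A−BK = [1.1913 -0.4504; -0.4262 0.1489]
AᵀP(A−BK) = [0.4722 -0.1053; -0.1053 0.0581]
P' = Q + AᵀP(A−BK) = [8.4722 -6.1053; -6.1053 9.0581]
tr(P') = 17.5303


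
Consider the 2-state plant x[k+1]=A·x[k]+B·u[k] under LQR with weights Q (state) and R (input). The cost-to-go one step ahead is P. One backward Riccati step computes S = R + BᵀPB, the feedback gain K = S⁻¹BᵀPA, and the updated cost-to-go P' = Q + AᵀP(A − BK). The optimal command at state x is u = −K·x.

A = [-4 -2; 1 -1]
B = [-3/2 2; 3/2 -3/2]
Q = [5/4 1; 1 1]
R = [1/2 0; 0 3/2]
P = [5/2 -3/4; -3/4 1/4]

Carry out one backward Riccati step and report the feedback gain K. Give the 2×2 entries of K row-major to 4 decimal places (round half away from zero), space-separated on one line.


BᵀP = [-4.8750 1.5000; 6.1250 -1.8750]
S = R + BᵀPB = [1/2 0; 0 3/2] + [9.5625 -12.0000; -12.0000 15.0625] = [10.0625 -12.0000; -12.0000 16.5625]
BᵀPA = [21.0000 8.2500; -26.3750 -10.3750]
K = S⁻¹·BᵀPA = [1.3818 0.5358; -0.5913 -0.2382]
A−BK = [-0.7447 -0.7199; -1.9597 -2.1610]
AᵀP(A−BK) = [1.6366 0.7154; 0.7154 0.3582]
P' = Q + AᵀP(A−BK) = [2.8866 1.7154; 1.7154 1.3582]
tr(P') = 4.2448

1.3818 0.5358 -0.5913 -0.2382


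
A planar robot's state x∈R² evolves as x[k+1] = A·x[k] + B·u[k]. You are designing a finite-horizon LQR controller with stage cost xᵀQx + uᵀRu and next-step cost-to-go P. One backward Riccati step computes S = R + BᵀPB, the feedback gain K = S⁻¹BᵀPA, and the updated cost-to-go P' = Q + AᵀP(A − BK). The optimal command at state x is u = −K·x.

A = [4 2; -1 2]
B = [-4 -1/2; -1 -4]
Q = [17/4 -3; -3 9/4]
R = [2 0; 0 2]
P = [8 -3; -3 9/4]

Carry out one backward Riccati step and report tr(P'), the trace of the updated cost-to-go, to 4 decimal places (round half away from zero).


BᵀP = [-29.0000 9.7500; 8.0000 -7.5000]
S = R + BᵀPB = [2 0; 0 2] + [106.2500 -24.5000; -24.5000 26.0000] = [108.2500 -24.5000; -24.5000 28.0000]
BᵀPA = [-125.7500 -38.5000; 39.5000 1.0000]
K = S⁻¹·BᵀPA = [-1.0504 -0.4334; 0.4916 -0.3435]
A−BK = [0.0442 0.0946; -0.0839 0.1925]
AᵀP(A−BK) = [2.7438 0.5681; 0.5681 0.6574]
P' = Q + AᵀP(A−BK) = [6.9938 -2.4319; -2.4319 2.9074]
tr(P') = 9.9012

9.9012


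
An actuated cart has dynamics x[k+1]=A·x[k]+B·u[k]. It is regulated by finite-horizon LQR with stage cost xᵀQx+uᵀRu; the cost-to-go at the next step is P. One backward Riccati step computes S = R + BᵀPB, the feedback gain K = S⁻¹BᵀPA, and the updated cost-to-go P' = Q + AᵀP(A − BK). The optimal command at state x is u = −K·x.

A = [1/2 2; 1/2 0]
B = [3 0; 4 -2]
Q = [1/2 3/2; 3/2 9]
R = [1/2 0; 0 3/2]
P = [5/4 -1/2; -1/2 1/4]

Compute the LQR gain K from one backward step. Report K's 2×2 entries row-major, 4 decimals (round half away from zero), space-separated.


BᵀP = [1.7500 -0.5000; 1.0000 -0.5000]
S = R + BᵀPB = [1/2 0; 0 3/2] + [3.2500 1.0000; 1.0000 1.0000] = [3.7500 1.0000; 1.0000 2.5000]
BᵀPA = [0.6250 3.5000; 0.2500 2.0000]
K = S⁻¹·BᵀPA = [0.1567 0.8060; 0.0373 0.4776]
A−BK = [0.0299 -0.4179; -0.0522 -2.2687]
AᵀP(A−BK) = [0.0177 0.1269; 0.1269 1.2239]
P' = Q + AᵀP(A−BK) = [0.5177 1.6269; 1.6269 10.2239]
tr(P') = 10.7416

0.1567 0.8060 0.0373 0.4776


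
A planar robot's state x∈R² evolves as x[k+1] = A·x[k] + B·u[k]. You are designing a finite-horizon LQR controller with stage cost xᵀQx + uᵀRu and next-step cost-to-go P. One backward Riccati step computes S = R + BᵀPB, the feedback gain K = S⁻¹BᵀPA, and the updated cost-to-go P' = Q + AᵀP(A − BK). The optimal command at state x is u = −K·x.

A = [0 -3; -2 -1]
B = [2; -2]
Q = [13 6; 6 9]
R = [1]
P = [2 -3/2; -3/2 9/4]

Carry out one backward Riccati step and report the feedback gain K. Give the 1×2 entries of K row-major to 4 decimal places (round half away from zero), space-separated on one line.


BᵀP = [7.0000 -7.5000]
S = R + BᵀPB = [1] + [29.0000] = [30.0000]
BᵀPA = [15.0000 -13.5000]
K = S⁻¹·BᵀPA = [0.5000 -0.4500]
A−BK = [-1.0000 -2.1000; -1.0000 -1.9000]
AᵀP(A−BK) = [1.5000 2.2500; 2.2500 5.1750]
P' = Q + AᵀP(A−BK) = [14.5000 8.2500; 8.2500 14.1750]
tr(P') = 28.6750

0.5000 -0.4500


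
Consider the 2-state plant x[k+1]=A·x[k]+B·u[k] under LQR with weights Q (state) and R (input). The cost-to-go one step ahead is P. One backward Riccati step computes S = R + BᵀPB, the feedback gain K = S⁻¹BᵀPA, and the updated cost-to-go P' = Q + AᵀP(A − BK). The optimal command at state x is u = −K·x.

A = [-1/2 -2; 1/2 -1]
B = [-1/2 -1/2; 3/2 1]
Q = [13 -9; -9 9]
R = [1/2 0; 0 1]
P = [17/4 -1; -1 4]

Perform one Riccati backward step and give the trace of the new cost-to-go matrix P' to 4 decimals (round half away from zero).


38.1728

BᵀP = [-3.6250 6.5000; -3.1250 4.5000]
S = R + BᵀPB = [1/2 0; 0 1] + [11.5625 8.3125; 8.3125 6.0625] = [12.0625 8.3125; 8.3125 7.0625]
BᵀPA = [5.0625 0.7500; 3.8125 1.7500]
K = S⁻¹·BᵀPA = [0.2524 -0.5748; 0.2427 0.9243]
A−BK = [-0.2524 -1.8252; -0.1214 -1.0621]
AᵀP(A−BK) = [0.3592 2.1359; 2.1359 15.8136]
P' = Q + AᵀP(A−BK) = [13.3592 -6.8641; -6.8641 24.8136]
tr(P') = 38.1728


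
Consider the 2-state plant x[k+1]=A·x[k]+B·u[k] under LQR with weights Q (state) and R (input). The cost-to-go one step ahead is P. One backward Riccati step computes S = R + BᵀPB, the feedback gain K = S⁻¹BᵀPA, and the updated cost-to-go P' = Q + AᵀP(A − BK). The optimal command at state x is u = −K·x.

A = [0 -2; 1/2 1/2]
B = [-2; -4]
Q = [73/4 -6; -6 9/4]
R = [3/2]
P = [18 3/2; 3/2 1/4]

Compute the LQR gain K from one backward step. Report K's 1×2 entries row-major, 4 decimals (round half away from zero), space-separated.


-0.0197 0.8079

BᵀP = [-42.0000 -4.0000]
S = R + BᵀPB = [3/2] + [100.0000] = [101.5000]
BᵀPA = [-2.0000 82.0000]
K = S⁻¹·BᵀPA = [-0.0197 0.8079]
A−BK = [-0.0394 -0.3842; 0.4212 3.7315]
AᵀP(A−BK) = [0.0231 0.1783; 0.1783 2.8162]
P' = Q + AᵀP(A−BK) = [18.2731 -5.8217; -5.8217 5.0662]
tr(P') = 23.3393


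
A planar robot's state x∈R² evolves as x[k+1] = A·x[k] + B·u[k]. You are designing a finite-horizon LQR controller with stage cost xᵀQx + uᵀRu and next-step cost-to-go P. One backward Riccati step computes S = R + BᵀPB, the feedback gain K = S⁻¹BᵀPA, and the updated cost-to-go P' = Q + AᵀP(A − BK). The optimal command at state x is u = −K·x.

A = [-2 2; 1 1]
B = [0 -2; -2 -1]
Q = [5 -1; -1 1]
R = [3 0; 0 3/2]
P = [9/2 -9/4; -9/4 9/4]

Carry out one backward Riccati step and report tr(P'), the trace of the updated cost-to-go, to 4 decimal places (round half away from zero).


11.0339

BᵀP = [4.5000 -4.5000; -6.7500 2.2500]
S = R + BᵀPB = [3 0; 0 3/2] + [9.0000 -4.5000; -4.5000 11.2500] = [12.0000 -4.5000; -4.5000 12.7500]
BᵀPA = [-13.5000 4.5000; 15.7500 -11.2500]
K = S⁻¹·BᵀPA = [-0.7627 0.0508; 0.9661 -0.8644]
A−BK = [-0.0678 0.2712; 0.4407 0.2373]
AᵀP(A−BK) = [3.7373 -1.4492; -1.4492 1.2966]
P' = Q + AᵀP(A−BK) = [8.7373 -2.4492; -2.4492 2.2966]
tr(P') = 11.0339


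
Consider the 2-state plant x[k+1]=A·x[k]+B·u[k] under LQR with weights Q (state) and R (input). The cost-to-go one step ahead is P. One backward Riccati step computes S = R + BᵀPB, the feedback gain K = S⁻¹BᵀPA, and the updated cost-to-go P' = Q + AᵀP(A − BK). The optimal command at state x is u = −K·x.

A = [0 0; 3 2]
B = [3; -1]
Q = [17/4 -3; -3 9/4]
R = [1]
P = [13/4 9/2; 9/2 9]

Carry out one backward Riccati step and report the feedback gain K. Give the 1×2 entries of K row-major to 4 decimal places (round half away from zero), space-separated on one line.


1.1020 0.7347

BᵀP = [5.2500 4.5000]
S = R + BᵀPB = [1] + [11.2500] = [12.2500]
BᵀPA = [13.5000 9.0000]
K = S⁻¹·BᵀPA = [1.1020 0.7347]
A−BK = [-3.3061 -2.2041; 4.1020 2.7347]
AᵀP(A−BK) = [66.1224 44.0816; 44.0816 29.3878]
P' = Q + AᵀP(A−BK) = [70.3724 41.0816; 41.0816 31.6378]
tr(P') = 102.0102


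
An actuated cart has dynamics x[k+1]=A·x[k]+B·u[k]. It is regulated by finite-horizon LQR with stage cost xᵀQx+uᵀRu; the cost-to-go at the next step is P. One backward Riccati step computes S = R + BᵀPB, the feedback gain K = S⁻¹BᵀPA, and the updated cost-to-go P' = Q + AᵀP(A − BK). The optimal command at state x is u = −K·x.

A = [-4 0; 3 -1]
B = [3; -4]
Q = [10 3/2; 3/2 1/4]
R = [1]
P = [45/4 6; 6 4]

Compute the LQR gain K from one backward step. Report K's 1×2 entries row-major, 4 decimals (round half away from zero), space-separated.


BᵀP = [9.7500 2.0000]
S = R + BᵀPB = [1] + [21.2500] = [22.2500]
BᵀPA = [-33.0000 -2.0000]
K = S⁻¹·BᵀPA = [-1.4831 -0.0899]
A−BK = [0.4494 0.2697; -2.9326 -1.3596]
AᵀP(A−BK) = [23.0562 9.0337; 9.0337 3.8202]
P' = Q + AᵀP(A−BK) = [33.0562 10.5337; 10.5337 4.0702]
tr(P') = 37.1264

-1.4831 -0.0899


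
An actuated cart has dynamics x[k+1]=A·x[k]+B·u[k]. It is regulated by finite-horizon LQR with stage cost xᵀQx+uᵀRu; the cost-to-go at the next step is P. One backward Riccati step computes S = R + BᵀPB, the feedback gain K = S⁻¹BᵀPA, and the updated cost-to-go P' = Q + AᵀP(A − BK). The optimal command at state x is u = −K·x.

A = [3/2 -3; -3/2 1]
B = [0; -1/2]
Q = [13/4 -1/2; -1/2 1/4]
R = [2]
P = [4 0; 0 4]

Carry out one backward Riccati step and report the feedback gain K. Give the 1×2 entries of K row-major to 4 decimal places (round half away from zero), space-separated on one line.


1.0000 -0.6667

BᵀP = [0.0000 -2.0000]
S = R + BᵀPB = [2] + [1.0000] = [3.0000]
BᵀPA = [3.0000 -2.0000]
K = S⁻¹·BᵀPA = [1.0000 -0.6667]
A−BK = [1.5000 -3.0000; -1.0000 0.6667]
AᵀP(A−BK) = [15.0000 -22.0000; -22.0000 38.6667]
P' = Q + AᵀP(A−BK) = [18.2500 -22.5000; -22.5000 38.9167]
tr(P') = 57.1667
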